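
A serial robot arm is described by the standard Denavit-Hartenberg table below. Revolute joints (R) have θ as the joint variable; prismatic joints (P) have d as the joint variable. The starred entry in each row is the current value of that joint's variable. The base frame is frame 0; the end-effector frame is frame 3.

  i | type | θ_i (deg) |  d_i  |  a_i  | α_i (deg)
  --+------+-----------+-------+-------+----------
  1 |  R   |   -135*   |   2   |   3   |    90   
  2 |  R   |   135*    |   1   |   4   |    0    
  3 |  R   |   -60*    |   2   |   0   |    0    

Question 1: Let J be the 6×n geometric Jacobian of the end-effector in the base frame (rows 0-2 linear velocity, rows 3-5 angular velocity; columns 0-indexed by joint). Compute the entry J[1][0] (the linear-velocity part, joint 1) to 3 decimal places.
-2.243

axis z_0 = ẑ; lever o_n−o_0 = (-2.2426,2.0000,4.8284)
cross product → J_v[:, 0] = (-2.0000,-2.2426,0.0000)
J_ω[:, 0] = z_0
entry J[1][0] = -2.2426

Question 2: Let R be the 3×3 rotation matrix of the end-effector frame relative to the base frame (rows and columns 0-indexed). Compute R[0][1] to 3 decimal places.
End-effector y-axis (col 1 of R) = (0.6830,0.6830,0.2588)
R[0][1] = 0.6830

0.683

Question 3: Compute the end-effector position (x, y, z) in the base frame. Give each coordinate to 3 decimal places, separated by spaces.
after link 1: o_1 = (-2.1213, -2.1213, 2.0000)
after link 2: o_2 = (-0.8284, 0.5858, 4.8284)
after link 3: o_3 = (-2.2426, 2.0000, 4.8284)

-2.243 2.000 4.828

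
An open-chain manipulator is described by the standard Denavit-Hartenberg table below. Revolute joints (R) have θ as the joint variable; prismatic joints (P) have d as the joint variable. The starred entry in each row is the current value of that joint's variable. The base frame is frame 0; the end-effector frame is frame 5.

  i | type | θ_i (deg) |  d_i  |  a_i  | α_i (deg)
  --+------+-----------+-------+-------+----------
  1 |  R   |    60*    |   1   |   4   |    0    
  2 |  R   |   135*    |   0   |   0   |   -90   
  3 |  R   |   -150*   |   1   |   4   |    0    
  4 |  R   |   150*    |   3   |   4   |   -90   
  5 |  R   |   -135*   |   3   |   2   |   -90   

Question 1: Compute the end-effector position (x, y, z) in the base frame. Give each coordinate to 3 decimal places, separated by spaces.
after link 1: o_1 = (2.0000, 3.4641, 1.0000)
after link 2: o_2 = (2.0000, 3.4641, 1.0000)
after link 3: o_3 = (5.6049, 3.3948, 3.0000)
after link 4: o_4 = (2.5176, -0.5383, 3.0000)
after link 5: o_5 = (4.2497, -1.5383, 0.0000)

4.250 -1.538 0.000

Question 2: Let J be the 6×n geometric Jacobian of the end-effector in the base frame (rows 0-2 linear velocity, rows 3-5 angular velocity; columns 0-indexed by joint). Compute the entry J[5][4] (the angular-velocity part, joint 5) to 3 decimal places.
axis z_4 = (0.0000,-0.0000,-1.0000); lever o_n−o_4 = (1.7321,-1.0000,-3.0000)
cross product → J_v[:, 4] = (-1.0000,-1.7321,0.0000)
J_ω[:, 4] = z_4
entry J[5][4] = -1.0000

-1.000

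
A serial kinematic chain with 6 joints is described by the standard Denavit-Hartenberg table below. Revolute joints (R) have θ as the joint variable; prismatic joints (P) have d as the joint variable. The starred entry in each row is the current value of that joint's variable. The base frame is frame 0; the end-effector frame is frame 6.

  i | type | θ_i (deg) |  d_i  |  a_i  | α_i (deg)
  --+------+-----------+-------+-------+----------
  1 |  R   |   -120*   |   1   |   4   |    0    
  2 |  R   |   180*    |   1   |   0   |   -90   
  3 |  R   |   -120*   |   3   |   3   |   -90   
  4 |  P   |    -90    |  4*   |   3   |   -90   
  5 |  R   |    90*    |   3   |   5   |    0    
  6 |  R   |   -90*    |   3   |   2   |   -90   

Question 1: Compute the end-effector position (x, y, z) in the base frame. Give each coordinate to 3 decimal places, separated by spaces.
-11.611 -4.111 9.294

after link 1: o_1 = (-2.0000, -3.4641, 1.0000)
after link 2: o_2 = (-2.0000, -3.4641, 2.0000)
after link 3: o_3 = (-5.3481, -3.2631, 4.5981)
after link 4: o_4 = (-6.2141, 1.2369, 6.5981)
after link 5: o_5 = (-9.1292, -3.8122, 6.6962)
after link 6: o_6 = (-11.6112, -4.1112, 9.2942)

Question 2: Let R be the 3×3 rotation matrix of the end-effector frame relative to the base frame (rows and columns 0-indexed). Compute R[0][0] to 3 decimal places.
End-effector x-axis (col 0 of R) = (-0.8660,0.5000,0.0000)
R[0][0] = -0.8660

-0.866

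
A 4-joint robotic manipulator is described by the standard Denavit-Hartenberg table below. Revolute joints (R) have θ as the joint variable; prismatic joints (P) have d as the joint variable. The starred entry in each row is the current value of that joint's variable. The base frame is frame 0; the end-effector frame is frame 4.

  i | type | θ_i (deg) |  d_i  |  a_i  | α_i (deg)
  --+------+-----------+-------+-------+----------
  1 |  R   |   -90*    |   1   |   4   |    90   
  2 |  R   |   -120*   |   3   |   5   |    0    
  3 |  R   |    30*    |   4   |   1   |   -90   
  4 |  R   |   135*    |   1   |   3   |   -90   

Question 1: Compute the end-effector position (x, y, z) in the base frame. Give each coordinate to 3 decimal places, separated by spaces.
after link 1: o_1 = (0.0000, -4.0000, 1.0000)
after link 2: o_2 = (-3.0000, -1.5000, -3.3301)
after link 3: o_3 = (-7.0000, -1.5000, -4.3301)
after link 4: o_4 = (-4.8787, -2.5000, -2.2088)

-4.879 -2.500 -2.209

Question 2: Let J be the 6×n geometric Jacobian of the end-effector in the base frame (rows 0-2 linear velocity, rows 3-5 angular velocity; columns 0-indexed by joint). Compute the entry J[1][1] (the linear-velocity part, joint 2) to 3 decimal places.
axis z_1 = (-1.0000,-0.0000,0.0000); lever o_n−o_1 = (-4.8787,1.5000,-3.2088)
cross product → J_v[:, 1] = (0.0000,-3.2088,-1.5000)
J_ω[:, 1] = z_1
entry J[1][1] = -3.2088

-3.209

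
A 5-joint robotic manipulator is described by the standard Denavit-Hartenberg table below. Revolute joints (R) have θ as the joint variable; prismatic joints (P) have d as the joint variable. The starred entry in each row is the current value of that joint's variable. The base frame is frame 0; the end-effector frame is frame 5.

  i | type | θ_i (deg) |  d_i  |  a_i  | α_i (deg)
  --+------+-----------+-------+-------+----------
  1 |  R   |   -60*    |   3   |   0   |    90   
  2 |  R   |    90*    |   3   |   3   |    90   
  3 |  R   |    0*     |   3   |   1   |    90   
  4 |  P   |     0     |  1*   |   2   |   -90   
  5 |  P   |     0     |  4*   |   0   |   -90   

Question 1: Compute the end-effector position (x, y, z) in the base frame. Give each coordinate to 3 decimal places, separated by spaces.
1.768 -7.062 9.000

after link 1: o_1 = (0.0000, 0.0000, 3.0000)
after link 2: o_2 = (-2.5981, -1.5000, 6.0000)
after link 3: o_3 = (-1.0981, -4.0981, 7.0000)
after link 4: o_4 = (-0.2321, -3.5981, 9.0000)
after link 5: o_5 = (1.7679, -7.0622, 9.0000)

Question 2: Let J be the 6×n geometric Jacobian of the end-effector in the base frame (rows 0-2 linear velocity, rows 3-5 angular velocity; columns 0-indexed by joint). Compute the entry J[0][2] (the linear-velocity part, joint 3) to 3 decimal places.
-2.598

axis z_2 = (0.5000,-0.8660,-0.0000); lever o_n−o_2 = (4.3660,-5.5622,3.0000)
cross product → J_v[:, 2] = (-2.5981,-1.5000,1.0000)
J_ω[:, 2] = z_2
entry J[0][2] = -2.5981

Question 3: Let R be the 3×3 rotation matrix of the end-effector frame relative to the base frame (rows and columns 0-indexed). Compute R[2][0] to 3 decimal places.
1.000

End-effector x-axis (col 0 of R) = (0.0000,-0.0000,1.0000)
R[2][0] = 1.0000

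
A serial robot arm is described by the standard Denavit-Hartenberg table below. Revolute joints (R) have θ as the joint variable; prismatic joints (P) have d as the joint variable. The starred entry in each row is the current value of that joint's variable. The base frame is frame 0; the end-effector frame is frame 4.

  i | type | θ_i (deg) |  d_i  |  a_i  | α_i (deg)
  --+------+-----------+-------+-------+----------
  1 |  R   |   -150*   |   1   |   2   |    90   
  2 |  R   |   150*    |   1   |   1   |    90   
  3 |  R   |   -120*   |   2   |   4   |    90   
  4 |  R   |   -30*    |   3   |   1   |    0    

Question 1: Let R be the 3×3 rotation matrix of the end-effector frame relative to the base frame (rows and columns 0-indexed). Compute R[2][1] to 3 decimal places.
End-effector y-axis (col 1 of R) = (-0.3460,-0.6998,0.6250)
R[2][1] = 0.6250

0.625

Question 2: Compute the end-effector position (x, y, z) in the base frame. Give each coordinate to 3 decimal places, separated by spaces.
after link 1: o_1 = (-1.7321, -1.0000, 1.0000)
after link 2: o_2 = (-1.4821, 0.2990, 1.5000)
after link 3: o_3 = (-2.1160, -4.0670, 2.2321)
after link 4: o_4 = (-4.5478, -4.6050, 0.2835)

-4.548 -4.605 0.283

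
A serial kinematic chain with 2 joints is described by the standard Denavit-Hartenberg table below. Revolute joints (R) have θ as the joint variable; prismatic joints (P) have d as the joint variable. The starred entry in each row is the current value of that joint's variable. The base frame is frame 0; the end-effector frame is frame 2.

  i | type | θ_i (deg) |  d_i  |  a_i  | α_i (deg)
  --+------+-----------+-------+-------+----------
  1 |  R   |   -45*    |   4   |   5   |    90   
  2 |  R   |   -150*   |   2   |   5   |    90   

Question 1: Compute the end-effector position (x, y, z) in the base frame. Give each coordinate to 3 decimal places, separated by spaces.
-0.941 -1.888 1.500

after link 1: o_1 = (3.5355, -3.5355, 4.0000)
after link 2: o_2 = (-0.9405, -1.8879, 1.5000)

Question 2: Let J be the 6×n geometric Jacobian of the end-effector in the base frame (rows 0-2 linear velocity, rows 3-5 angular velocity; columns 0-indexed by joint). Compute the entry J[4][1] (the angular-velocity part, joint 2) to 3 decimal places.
axis z_1 = (-0.7071,-0.7071,0.0000); lever o_n−o_1 = (-4.4761,1.6476,-2.5000)
cross product → J_v[:, 1] = (1.7678,-1.7678,-4.3301)
J_ω[:, 1] = z_1
entry J[4][1] = -0.7071

-0.707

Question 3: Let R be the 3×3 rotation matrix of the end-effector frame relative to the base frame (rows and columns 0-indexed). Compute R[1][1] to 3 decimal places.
-0.707

End-effector y-axis (col 1 of R) = (-0.7071,-0.7071,0.0000)
R[1][1] = -0.7071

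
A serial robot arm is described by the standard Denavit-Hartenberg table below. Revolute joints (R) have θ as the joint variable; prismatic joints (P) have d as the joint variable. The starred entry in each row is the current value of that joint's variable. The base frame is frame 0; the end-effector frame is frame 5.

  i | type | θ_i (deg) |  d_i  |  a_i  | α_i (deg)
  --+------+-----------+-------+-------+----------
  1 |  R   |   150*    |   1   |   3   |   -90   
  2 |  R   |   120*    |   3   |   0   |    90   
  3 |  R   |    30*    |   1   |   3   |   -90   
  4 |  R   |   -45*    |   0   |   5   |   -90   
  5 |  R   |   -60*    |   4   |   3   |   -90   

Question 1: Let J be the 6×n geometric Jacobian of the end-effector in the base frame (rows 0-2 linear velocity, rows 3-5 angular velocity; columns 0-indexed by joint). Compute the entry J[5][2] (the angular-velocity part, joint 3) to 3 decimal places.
-0.500

axis z_2 = (-0.7500,0.4330,-0.5000); lever o_n−o_2 = (-2.4602,-7.1963,-8.0773)
cross product → J_v[:, 2] = (-7.0957,-4.8279,6.4626)
J_ω[:, 2] = z_2
entry J[5][2] = -0.5000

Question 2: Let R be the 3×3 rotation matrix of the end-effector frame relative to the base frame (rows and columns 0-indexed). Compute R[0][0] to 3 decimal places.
End-effector x-axis (col 0 of R) = (-0.7835,-0.6178,-0.0669)
R[0][0] = -0.7835

-0.783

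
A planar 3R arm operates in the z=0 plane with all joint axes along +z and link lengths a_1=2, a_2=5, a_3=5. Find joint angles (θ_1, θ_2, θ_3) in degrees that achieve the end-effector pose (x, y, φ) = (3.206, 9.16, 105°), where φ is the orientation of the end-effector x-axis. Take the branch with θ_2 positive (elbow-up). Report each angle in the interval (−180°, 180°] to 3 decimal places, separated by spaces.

0.009 59.990 45.001

wrist centre = target − a_3·(cos φ, sin φ) = (4.5001, 4.3304)
cos θ_2 = (39.0030−2²−5²)/(2·2·5) = 0.5001; θ_2 = 59.9902° (elbow-up)
β = atan2(4.3304,4.5001) = 43.8989°; ψ = atan2(4.3297,4.5007) = 43.8903°
θ_1 = β − ψ = 0.0086°
θ_3 = φ − θ_1 − θ_2 = 45.0013° (wrapped to (-180°,180°])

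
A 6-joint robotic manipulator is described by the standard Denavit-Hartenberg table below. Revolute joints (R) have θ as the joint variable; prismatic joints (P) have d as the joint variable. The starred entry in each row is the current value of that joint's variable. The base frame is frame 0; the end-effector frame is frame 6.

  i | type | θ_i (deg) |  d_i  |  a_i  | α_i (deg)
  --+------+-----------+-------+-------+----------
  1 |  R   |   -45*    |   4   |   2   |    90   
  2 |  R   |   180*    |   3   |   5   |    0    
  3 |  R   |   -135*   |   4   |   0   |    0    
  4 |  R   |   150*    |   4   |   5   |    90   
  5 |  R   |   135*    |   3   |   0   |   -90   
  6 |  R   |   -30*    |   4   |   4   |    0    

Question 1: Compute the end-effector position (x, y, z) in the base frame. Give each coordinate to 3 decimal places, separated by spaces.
-10.357 -4.664 8.902

after link 1: o_1 = (1.4142, -1.4142, 4.0000)
after link 2: o_2 = (-4.2426, -0.0000, 4.0000)
after link 3: o_3 = (-7.0711, -2.8284, 4.0000)
after link 4: o_4 = (-13.3146, -2.2418, 2.7059)
after link 5: o_5 = (-13.8636, -1.6928, 5.6037)
after link 6: o_6 = (-10.3568, -4.6637, 8.9016)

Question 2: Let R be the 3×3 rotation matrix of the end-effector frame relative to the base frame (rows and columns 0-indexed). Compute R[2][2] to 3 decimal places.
0.183

End-effector z-axis (col 2 of R) = (0.9830,0.0170,0.1830)
R[2][2] = 0.1830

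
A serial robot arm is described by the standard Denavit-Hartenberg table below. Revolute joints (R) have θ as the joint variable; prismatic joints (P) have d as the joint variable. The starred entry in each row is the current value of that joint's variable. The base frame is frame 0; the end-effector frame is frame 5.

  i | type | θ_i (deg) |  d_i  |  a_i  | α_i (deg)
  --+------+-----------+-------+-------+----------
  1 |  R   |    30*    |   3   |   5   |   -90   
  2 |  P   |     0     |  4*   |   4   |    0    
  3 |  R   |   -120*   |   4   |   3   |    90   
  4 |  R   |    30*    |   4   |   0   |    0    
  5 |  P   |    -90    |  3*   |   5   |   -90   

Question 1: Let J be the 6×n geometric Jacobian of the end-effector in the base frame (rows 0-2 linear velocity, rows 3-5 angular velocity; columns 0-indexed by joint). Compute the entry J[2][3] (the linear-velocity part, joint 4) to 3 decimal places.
3.750

axis z_3 = (-0.7500,-0.4330,-0.5000); lever o_n−o_3 = (-4.1675,-7.4061,-1.3349)
cross product → J_v[:, 3] = (-3.1250,1.0825,3.7500)
J_ω[:, 3] = z_3
entry J[2][3] = 3.7500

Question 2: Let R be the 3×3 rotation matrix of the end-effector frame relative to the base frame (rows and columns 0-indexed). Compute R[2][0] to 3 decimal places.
0.433

End-effector x-axis (col 0 of R) = (0.2165,-0.8750,0.4330)
R[2][0] = 0.4330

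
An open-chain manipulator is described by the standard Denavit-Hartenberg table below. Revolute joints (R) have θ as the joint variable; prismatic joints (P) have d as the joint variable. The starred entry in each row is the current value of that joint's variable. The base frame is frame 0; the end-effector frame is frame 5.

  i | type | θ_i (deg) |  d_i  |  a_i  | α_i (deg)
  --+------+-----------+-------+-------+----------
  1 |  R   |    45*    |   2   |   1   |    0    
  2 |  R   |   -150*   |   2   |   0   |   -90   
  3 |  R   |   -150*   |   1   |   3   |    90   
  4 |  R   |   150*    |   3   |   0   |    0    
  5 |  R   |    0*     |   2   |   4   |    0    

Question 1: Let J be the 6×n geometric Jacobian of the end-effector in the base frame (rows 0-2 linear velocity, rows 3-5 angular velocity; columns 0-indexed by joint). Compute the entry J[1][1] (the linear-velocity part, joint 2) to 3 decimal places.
axis z_1 = (0.0000,0.0000,1.0000); lever o_n−o_1 = (3.4408,1.2501,-2.5622)
cross product → J_v[:, 1] = (-1.2501,3.4408,0.0000)
J_ω[:, 1] = z_1
entry J[1][1] = 3.4408

3.441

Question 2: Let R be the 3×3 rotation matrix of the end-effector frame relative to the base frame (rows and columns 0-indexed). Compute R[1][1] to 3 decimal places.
-0.194

End-effector y-axis (col 1 of R) = (-0.9486,-0.1941,-0.2500)
R[1][1] = -0.1941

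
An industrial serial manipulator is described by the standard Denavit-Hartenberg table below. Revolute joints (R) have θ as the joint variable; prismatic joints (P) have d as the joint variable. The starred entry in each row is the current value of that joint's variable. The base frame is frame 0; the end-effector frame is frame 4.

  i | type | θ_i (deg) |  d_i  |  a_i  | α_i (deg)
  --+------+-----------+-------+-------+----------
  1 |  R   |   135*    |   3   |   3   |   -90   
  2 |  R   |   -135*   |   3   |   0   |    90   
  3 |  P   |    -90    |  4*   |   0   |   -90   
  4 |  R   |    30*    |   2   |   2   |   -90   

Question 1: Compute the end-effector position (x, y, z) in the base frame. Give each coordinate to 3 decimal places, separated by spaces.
after link 1: o_1 = (-2.1213, 2.1213, 3.0000)
after link 2: o_2 = (-4.2426, 0.0000, 3.0000)
after link 3: o_3 = (-2.2426, -2.0000, 0.1716)
after link 4: o_4 = (-0.5179, -1.2753, 2.2929)

-0.518 -1.275 2.293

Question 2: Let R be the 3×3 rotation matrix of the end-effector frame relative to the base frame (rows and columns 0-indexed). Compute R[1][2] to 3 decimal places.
End-effector z-axis (col 2 of R) = (-0.7866,0.0795,0.6124)
R[1][2] = 0.0795

0.079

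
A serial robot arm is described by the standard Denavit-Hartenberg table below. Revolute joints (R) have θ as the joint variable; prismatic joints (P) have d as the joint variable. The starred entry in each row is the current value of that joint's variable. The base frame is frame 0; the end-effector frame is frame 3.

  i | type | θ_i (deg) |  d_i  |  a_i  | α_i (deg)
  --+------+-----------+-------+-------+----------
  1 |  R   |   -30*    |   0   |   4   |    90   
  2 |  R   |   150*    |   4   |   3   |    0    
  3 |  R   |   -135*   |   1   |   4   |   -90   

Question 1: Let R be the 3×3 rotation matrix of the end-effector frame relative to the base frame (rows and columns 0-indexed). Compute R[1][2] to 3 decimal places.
0.129

End-effector z-axis (col 2 of R) = (-0.2241,0.1294,0.9659)
R[1][2] = 0.1294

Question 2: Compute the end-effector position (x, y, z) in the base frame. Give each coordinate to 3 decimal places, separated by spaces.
after link 1: o_1 = (3.4641, -2.0000, 0.0000)
after link 2: o_2 = (-0.7859, -4.1651, 1.5000)
after link 3: o_3 = (2.0602, -6.9629, 2.5353)

2.060 -6.963 2.535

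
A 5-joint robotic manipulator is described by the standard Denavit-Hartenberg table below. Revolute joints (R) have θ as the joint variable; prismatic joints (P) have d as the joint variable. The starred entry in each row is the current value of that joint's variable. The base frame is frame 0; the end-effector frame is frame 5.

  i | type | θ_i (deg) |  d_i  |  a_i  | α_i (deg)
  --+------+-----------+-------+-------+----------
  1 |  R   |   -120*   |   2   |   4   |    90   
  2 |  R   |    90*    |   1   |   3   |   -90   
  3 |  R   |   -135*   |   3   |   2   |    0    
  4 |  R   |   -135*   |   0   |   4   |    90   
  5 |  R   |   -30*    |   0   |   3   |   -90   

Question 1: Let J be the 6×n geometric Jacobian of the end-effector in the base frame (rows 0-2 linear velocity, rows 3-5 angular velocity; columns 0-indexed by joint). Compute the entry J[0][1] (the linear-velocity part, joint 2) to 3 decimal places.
axis z_1 = (-0.8660,0.5000,0.0000); lever o_n−o_1 = (4.3733,-0.7929,1.5858)
cross product → J_v[:, 1] = (0.7929,1.3733,-1.5000)
J_ω[:, 1] = z_1
entry J[0][1] = 0.7929

0.793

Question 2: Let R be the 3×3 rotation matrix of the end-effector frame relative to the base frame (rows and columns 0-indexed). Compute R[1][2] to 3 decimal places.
0.500

End-effector z-axis (col 2 of R) = (0.8660,0.5000,-0.0000)
R[1][2] = 0.5000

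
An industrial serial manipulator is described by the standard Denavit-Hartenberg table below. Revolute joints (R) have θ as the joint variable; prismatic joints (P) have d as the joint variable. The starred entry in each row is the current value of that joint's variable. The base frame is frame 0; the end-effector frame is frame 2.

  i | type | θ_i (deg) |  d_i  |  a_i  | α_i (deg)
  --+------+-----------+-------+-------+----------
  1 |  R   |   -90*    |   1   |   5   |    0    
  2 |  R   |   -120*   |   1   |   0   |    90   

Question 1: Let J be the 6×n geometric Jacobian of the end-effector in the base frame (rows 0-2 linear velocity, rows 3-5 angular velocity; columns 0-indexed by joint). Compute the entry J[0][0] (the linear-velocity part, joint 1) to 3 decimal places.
5.000

axis z_0 = ẑ; lever o_n−o_0 = (0.0000,-5.0000,2.0000)
cross product → J_v[:, 0] = (5.0000,0.0000,-0.0000)
J_ω[:, 0] = z_0
entry J[0][0] = 5.0000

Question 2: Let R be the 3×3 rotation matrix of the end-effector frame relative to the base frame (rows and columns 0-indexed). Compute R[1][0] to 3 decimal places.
End-effector x-axis (col 0 of R) = (-0.8660,0.5000,0.0000)
R[1][0] = 0.5000

0.500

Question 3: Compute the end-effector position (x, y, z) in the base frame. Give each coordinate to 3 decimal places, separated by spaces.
after link 1: o_1 = (0.0000, -5.0000, 1.0000)
after link 2: o_2 = (0.0000, -5.0000, 2.0000)

0.000 -5.000 2.000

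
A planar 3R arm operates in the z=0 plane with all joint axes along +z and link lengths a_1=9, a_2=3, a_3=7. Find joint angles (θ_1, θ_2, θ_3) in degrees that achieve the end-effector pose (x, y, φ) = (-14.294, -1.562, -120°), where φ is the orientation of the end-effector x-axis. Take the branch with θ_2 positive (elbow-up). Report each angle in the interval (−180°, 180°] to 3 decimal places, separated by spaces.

149.997 30.007 59.996

wrist centre = target − a_3·(cos φ, sin φ) = (-10.7940, 4.5002)
cos θ_2 = (136.7620−9²−3²)/(2·9·3) = 0.8660; θ_2 = 30.0071° (elbow-up)
β = atan2(4.5002,-10.7940) = 157.3680°; ψ = atan2(1.5003,11.5979) = 7.3709°
θ_1 = β − ψ = 149.9971°
θ_3 = φ − θ_1 − θ_2 = 59.9958° (wrapped to (-180°,180°])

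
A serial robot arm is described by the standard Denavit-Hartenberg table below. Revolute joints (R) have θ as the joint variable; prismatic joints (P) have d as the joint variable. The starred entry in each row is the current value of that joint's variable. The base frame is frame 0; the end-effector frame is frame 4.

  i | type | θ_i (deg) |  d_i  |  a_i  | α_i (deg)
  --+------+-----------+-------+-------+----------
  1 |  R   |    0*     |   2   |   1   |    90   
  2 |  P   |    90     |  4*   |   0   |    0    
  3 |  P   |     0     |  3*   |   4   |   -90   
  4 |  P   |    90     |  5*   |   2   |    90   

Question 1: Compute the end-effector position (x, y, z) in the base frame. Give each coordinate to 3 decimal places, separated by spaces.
-4.000 -5.000 6.000

after link 1: o_1 = (1.0000, 0.0000, 2.0000)
after link 2: o_2 = (1.0000, -4.0000, 2.0000)
after link 3: o_3 = (1.0000, -7.0000, 6.0000)
after link 4: o_4 = (-4.0000, -5.0000, 6.0000)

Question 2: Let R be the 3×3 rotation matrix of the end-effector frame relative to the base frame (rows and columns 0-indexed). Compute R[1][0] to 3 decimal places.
1.000

End-effector x-axis (col 0 of R) = (-0.0000,1.0000,0.0000)
R[1][0] = 1.0000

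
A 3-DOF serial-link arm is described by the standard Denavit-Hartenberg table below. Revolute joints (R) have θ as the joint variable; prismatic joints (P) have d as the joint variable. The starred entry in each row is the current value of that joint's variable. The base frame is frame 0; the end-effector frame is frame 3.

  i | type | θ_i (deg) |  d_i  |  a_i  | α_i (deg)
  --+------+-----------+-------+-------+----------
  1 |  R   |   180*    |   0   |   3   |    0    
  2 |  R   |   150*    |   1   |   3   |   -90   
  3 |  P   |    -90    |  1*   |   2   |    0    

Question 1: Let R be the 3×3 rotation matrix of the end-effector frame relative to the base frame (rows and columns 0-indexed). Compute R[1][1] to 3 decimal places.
-0.500

End-effector y-axis (col 1 of R) = (0.8660,-0.5000,-0.0000)
R[1][1] = -0.5000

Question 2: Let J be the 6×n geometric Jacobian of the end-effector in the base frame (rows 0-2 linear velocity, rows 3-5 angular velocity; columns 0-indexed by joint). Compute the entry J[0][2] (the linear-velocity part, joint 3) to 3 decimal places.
prismatic axis z_2 = (0.5000,0.8660,0.0000)
J_v[:, 2] = z_2; J_ω[:, 2] = (0,0,0)
entry J[0][2] = 0.5000

0.500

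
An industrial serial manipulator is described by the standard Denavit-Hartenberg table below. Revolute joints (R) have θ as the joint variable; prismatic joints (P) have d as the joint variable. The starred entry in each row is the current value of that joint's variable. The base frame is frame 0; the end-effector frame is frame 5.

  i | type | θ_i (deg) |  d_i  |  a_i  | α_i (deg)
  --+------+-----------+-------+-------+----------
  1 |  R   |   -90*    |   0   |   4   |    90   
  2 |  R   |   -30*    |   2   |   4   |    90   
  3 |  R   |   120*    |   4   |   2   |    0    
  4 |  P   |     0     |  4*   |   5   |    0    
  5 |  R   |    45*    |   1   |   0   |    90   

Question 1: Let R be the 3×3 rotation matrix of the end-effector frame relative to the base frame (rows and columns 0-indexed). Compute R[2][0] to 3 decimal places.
0.483

End-effector x-axis (col 0 of R) = (-0.2588,0.8365,0.4830)
R[2][0] = 0.4830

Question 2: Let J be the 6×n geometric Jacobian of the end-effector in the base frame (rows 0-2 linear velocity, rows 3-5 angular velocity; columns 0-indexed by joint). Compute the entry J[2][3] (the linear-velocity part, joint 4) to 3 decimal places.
prismatic axis z_3 = (-0.0000,0.5000,-0.8660)
J_v[:, 3] = z_3; J_ω[:, 3] = (0,0,0)
entry J[2][3] = -0.8660

-0.866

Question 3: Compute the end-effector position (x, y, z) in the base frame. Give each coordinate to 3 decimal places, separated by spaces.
-8.062 0.067 -8.044

after link 1: o_1 = (0.0000, -4.0000, 0.0000)
after link 2: o_2 = (-2.0000, -7.4641, -2.0000)
after link 3: o_3 = (-3.7321, -4.5981, -4.9641)
after link 4: o_4 = (-8.0622, -0.4330, -7.1782)
after link 5: o_5 = (-8.0622, 0.0670, -8.0442)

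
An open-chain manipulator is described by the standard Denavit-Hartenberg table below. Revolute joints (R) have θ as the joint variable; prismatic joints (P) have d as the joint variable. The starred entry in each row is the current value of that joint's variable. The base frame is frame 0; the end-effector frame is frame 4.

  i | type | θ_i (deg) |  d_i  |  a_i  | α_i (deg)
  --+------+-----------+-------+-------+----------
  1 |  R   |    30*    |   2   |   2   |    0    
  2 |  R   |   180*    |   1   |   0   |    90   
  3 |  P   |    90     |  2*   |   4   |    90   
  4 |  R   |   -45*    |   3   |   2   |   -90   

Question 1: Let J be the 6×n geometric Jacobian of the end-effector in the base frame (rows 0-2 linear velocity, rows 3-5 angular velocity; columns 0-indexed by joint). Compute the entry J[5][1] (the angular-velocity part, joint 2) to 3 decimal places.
axis z_1 = (0.0000,0.0000,1.0000); lever o_n−o_1 = (-2.8910,-0.9927,6.4142)
cross product → J_v[:, 1] = (0.9927,-2.8910,0.0000)
J_ω[:, 1] = z_1
entry J[5][1] = 1.0000

1.000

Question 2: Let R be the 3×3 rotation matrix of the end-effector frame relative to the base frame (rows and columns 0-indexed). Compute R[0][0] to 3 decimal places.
End-effector x-axis (col 0 of R) = (0.3536,-0.6124,0.7071)
R[0][0] = 0.3536

0.354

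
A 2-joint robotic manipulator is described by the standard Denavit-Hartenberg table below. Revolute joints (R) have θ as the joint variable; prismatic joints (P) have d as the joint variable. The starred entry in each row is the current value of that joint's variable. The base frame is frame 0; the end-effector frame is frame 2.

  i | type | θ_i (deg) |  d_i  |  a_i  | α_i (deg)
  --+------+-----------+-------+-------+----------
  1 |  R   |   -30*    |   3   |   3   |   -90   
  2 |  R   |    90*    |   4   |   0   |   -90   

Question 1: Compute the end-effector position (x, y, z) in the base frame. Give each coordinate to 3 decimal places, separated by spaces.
after link 1: o_1 = (2.5981, -1.5000, 3.0000)
after link 2: o_2 = (4.5981, 1.9641, 3.0000)

4.598 1.964 3.000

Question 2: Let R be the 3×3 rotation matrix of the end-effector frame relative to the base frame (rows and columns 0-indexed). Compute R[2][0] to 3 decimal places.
End-effector x-axis (col 0 of R) = (0.0000,0.0000,-1.0000)
R[2][0] = -1.0000

-1.000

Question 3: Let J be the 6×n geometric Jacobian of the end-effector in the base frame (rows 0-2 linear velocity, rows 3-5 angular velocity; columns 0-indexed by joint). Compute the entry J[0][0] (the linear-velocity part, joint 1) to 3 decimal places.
-1.964

axis z_0 = ẑ; lever o_n−o_0 = (4.5981,1.9641,3.0000)
cross product → J_v[:, 0] = (-1.9641,4.5981,0.0000)
J_ω[:, 0] = z_0
entry J[0][0] = -1.9641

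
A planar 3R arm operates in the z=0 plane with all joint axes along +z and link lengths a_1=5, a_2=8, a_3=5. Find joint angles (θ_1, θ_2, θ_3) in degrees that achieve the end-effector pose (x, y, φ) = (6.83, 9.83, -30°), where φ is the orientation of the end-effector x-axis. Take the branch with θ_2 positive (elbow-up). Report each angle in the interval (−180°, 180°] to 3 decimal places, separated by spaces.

wrist centre = target − a_3·(cos φ, sin φ) = (2.4999, 12.3300)
cos θ_2 = (158.2783−5²−8²)/(2·5·8) = 0.8660; θ_2 = 30.0054° (elbow-up)
β = atan2(12.3300,2.4999) = 78.5388°; ψ = atan2(4.0007,11.9278) = 18.5417°
θ_1 = β − ψ = 59.9971°
θ_3 = φ − θ_1 − θ_2 = -120.0025° (wrapped to (-180°,180°])

59.997 30.005 -120.002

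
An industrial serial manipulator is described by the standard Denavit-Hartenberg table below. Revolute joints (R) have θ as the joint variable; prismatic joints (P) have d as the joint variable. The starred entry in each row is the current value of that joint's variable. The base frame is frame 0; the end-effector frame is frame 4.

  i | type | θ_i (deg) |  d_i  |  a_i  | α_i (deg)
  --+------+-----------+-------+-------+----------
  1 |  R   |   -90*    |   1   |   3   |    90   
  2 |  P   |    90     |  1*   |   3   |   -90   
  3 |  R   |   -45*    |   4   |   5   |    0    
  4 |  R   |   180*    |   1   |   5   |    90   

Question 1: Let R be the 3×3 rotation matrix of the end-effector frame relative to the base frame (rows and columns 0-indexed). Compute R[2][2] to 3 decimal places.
0.707

End-effector z-axis (col 2 of R) = (0.7071,0.0000,0.7071)
R[2][2] = 0.7071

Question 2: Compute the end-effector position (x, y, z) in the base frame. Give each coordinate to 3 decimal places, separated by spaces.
after link 1: o_1 = (0.0000, -3.0000, 1.0000)
after link 2: o_2 = (-1.0000, -3.0000, 4.0000)
after link 3: o_3 = (-4.5355, 1.0000, 7.5355)
after link 4: o_4 = (-1.0000, 2.0000, 4.0000)

-1.000 2.000 4.000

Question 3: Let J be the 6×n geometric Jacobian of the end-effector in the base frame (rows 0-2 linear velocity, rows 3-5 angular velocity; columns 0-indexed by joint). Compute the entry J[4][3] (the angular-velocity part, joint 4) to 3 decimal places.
1.000

axis z_3 = (-0.0000,1.0000,0.0000); lever o_n−o_3 = (3.5355,1.0000,-3.5355)
cross product → J_v[:, 3] = (-3.5355,-0.0000,-3.5355)
J_ω[:, 3] = z_3
entry J[4][3] = 1.0000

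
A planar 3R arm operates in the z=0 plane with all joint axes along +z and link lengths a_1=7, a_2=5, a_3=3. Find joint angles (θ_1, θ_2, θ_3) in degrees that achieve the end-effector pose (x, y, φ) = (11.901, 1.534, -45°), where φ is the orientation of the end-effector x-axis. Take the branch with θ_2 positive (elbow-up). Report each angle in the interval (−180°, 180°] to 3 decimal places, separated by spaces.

-4.008 59.997 -100.988

wrist centre = target − a_3·(cos φ, sin φ) = (9.7797, 3.6553)
cos θ_2 = (109.0035−7²−5²)/(2·7·5) = 0.5001; θ_2 = 59.9967° (elbow-up)
β = atan2(3.6553,9.7797) = 20.4941°; ψ = atan2(4.3300,9.5003) = 24.5023°
θ_1 = β − ψ = -4.0083°
θ_3 = φ − θ_1 − θ_2 = -100.9884° (wrapped to (-180°,180°])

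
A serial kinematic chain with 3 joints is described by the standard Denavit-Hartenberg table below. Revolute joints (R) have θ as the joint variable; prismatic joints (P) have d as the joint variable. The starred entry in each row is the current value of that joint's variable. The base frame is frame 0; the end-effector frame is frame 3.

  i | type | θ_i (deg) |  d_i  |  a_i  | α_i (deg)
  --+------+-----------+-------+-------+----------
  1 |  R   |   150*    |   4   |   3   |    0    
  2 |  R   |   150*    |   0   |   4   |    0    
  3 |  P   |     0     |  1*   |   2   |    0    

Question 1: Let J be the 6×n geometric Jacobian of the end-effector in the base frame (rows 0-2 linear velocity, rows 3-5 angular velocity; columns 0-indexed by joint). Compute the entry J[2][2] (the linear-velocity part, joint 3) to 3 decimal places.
prismatic axis z_2 = (0.0000,0.0000,1.0000)
J_v[:, 2] = z_2; J_ω[:, 2] = (0,0,0)
entry J[2][2] = 1.0000

1.000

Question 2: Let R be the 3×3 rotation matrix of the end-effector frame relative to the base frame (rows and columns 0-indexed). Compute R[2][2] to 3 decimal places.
1.000

End-effector z-axis (col 2 of R) = (0.0000,0.0000,1.0000)
R[2][2] = 1.0000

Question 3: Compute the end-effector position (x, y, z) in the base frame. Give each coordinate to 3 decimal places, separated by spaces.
0.402 -3.696 5.000

after link 1: o_1 = (-2.5981, 1.5000, 4.0000)
after link 2: o_2 = (-0.5981, -1.9641, 4.0000)
after link 3: o_3 = (0.4019, -3.6962, 5.0000)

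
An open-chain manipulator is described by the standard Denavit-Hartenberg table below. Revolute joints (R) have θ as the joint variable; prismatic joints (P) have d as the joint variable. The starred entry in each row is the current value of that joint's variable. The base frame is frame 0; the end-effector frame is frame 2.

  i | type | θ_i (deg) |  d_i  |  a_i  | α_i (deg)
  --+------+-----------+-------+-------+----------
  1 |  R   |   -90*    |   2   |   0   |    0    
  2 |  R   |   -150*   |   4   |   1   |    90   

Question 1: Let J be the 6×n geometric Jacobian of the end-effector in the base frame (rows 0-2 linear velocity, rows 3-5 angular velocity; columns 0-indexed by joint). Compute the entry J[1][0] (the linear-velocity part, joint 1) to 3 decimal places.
-0.500

axis z_0 = ẑ; lever o_n−o_0 = (-0.5000,0.8660,6.0000)
cross product → J_v[:, 0] = (-0.8660,-0.5000,0.0000)
J_ω[:, 0] = z_0
entry J[1][0] = -0.5000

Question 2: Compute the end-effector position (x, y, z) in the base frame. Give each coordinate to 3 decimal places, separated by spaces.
-0.500 0.866 6.000

after link 1: o_1 = (0.0000, 0.0000, 2.0000)
after link 2: o_2 = (-0.5000, 0.8660, 6.0000)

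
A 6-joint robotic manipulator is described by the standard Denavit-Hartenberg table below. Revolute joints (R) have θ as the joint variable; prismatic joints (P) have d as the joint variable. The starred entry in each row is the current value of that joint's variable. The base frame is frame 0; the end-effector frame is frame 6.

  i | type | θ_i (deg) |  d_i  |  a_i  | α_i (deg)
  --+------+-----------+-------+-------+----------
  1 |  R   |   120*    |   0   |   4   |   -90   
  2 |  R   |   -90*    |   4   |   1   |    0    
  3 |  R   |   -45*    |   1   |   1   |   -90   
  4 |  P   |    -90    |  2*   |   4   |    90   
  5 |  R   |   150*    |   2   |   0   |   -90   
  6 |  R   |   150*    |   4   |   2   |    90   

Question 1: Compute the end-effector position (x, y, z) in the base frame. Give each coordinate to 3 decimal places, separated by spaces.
-8.537 -2.213 -0.648

after link 1: o_1 = (-2.0000, 3.4641, 0.0000)
after link 2: o_2 = (-5.4641, 1.4641, 1.0000)
after link 3: o_3 = (-5.9766, 0.3517, 1.7071)
after link 4: o_4 = (-10.1478, -0.4235, 3.1213)
after link 5: o_5 = (-10.8549, 0.8012, 1.7071)
after link 6: o_6 = (-8.5374, -2.2128, -0.6476)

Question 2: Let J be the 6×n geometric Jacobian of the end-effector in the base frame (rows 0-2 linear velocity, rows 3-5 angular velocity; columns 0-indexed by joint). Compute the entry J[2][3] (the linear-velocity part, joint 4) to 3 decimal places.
0.707

prismatic axis z_3 = (-0.3536,0.6124,0.7071)
J_v[:, 3] = z_3; J_ω[:, 3] = (0,0,0)
entry J[2][3] = 0.7071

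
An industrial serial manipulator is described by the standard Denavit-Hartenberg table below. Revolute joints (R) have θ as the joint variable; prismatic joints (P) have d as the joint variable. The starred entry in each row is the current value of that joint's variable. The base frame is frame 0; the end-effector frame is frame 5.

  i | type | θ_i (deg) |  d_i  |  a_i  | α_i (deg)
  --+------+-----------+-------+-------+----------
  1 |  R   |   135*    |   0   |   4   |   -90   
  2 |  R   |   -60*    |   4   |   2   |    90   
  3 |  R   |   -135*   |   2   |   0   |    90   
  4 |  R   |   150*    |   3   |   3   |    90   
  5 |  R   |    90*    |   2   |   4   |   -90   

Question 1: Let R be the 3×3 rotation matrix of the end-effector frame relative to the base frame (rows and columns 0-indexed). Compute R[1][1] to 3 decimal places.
0.405

End-effector y-axis (col 1 of R) = (-0.9053,0.4053,-0.1268)
R[1][1] = 0.4053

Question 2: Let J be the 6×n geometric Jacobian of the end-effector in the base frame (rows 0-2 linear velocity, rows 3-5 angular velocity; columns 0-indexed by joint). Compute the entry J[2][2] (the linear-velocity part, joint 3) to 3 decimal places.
axis z_2 = (0.6124,-0.6124,0.5000); lever o_n−o_2 = (0.2554,-8.8535,-0.6920)
cross product → J_v[:, 2] = (4.8505,0.5514,-5.2652)
J_ω[:, 2] = z_2
entry J[2][2] = -5.2652

-5.265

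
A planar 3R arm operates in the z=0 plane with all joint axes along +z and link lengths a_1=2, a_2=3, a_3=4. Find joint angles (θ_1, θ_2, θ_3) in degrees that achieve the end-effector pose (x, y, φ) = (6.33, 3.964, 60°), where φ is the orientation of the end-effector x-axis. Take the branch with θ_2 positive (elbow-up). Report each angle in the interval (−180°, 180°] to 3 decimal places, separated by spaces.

wrist centre = target − a_3·(cos φ, sin φ) = (4.3300, 0.4999)
cos θ_2 = (18.9988−2²−3²)/(2·2·3) = 0.4999; θ_2 = 60.0066° (elbow-up)
β = atan2(0.4999,4.3300) = 6.5856°; ψ = atan2(2.5982,3.4997) = 36.5910°
θ_1 = β − ψ = -30.0053°
θ_3 = φ − θ_1 − θ_2 = 29.9987° (wrapped to (-180°,180°])

-30.005 60.007 29.999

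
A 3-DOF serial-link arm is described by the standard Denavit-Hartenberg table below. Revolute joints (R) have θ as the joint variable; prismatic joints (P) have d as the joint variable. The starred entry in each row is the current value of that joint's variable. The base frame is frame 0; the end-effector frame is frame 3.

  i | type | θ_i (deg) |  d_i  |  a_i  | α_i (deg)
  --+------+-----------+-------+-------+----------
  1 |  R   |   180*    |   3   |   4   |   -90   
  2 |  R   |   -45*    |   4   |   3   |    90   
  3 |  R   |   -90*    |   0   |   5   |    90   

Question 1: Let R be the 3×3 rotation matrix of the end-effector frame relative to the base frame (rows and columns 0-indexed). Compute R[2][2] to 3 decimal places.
-0.707

End-effector z-axis (col 2 of R) = (0.7071,-0.0000,-0.7071)
R[2][2] = -0.7071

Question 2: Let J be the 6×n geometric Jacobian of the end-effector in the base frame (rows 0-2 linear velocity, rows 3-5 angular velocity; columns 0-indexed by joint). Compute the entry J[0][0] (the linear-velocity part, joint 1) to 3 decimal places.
-1.000

axis z_0 = ẑ; lever o_n−o_0 = (-6.1213,1.0000,5.1213)
cross product → J_v[:, 0] = (-1.0000,-6.1213,0.0000)
J_ω[:, 0] = z_0
entry J[0][0] = -1.0000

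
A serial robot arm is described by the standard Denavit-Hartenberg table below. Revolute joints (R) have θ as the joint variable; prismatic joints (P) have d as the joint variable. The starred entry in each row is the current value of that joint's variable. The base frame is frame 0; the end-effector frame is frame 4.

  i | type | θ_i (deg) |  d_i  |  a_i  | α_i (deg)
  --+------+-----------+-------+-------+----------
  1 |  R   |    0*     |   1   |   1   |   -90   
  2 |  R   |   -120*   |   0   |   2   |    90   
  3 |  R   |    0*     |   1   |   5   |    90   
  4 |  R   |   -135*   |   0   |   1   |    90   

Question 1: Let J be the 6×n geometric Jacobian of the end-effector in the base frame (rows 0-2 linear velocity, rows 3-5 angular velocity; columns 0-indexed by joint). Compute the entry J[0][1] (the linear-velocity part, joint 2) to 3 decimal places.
axis z_1 = (0.0000,1.0000,0.0000); lever o_n−o_1 = (-3.4001,-0.0000,5.3034)
cross product → J_v[:, 1] = (5.3034,-0.0000,3.4001)
J_ω[:, 1] = z_1
entry J[0][1] = 5.3034

5.303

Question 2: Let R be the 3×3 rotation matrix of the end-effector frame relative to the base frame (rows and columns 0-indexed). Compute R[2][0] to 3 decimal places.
End-effector x-axis (col 0 of R) = (0.9659,-0.0000,-0.2588)
R[2][0] = -0.2588

-0.259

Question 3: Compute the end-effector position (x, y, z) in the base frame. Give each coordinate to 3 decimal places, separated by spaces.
-2.400 -0.000 6.303

after link 1: o_1 = (1.0000, 0.0000, 1.0000)
after link 2: o_2 = (0.0000, -0.0000, 2.7321)
after link 3: o_3 = (-3.3660, -0.0000, 6.5622)
after link 4: o_4 = (-2.4001, -0.0000, 6.3034)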